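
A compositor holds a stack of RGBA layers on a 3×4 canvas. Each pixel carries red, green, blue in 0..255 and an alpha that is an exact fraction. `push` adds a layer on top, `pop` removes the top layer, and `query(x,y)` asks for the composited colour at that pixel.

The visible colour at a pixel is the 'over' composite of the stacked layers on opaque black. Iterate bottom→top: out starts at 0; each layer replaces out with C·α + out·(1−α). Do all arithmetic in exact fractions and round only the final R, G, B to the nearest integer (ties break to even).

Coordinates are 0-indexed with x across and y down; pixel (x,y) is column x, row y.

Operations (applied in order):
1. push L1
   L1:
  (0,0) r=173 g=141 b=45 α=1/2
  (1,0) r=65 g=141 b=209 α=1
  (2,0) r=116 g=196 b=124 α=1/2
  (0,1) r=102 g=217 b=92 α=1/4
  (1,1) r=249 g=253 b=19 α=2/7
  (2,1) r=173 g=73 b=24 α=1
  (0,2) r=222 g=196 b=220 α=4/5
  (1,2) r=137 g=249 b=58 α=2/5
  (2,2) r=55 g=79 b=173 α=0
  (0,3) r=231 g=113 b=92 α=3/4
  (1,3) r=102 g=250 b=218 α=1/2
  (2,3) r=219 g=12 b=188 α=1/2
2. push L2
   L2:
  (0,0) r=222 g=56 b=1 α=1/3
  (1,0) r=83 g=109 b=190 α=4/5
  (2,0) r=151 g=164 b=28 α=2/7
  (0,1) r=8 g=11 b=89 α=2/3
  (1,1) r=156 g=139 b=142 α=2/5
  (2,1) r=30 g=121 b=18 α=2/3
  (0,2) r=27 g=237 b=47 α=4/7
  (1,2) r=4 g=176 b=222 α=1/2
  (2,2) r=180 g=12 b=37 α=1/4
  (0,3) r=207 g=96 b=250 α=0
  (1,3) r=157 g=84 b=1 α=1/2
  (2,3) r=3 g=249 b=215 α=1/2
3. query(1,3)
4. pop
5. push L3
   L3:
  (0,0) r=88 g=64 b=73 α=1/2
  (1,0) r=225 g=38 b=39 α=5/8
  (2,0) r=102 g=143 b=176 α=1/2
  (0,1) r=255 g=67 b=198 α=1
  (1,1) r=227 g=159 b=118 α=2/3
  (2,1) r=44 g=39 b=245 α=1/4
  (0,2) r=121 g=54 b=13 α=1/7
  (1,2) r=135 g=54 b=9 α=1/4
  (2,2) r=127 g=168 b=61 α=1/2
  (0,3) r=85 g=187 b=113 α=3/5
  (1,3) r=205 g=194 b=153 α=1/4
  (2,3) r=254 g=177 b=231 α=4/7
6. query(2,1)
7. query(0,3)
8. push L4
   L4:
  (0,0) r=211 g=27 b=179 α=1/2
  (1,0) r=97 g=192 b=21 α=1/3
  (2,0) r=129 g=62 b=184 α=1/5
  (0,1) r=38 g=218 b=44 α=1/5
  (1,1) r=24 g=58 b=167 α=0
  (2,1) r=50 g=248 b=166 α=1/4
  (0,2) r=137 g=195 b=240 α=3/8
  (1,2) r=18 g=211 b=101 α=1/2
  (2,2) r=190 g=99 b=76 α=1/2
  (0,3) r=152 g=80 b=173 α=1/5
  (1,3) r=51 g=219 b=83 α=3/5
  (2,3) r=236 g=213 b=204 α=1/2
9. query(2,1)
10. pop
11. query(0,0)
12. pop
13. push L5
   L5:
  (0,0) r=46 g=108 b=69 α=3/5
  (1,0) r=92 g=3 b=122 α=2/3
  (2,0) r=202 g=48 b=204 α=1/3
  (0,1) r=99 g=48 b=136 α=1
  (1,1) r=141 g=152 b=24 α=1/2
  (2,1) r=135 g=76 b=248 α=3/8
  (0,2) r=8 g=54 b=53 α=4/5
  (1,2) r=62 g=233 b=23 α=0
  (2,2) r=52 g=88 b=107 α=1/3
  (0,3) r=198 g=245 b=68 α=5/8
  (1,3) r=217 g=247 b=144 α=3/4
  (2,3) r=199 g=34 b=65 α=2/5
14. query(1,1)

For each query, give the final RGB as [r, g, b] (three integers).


(1,3) stack=L1,L2; from [0,0,0]:
+L1 (α=1/2) → [51, 125, 109]
+L2 (α=1/2) → [104, 209/2, 55]
rounded: [104, 104, 55]

(2,1) stack=L1,L3; from [0,0,0]:
+L1 (α=1) → [173, 73, 24]
+L3 (α=1/4) → [563/4, 129/2, 317/4]
= [141, 64, 79]

(0,3) stack=L1,L3; from [0,0,0]:
after L1 α=3/4: [693/4, 339/4, 69]
after L3 α=3/5: [1203/10, 1461/10, 477/5]
= [120, 146, 95]

at x=2,y=1 over L1,L3,L4:
L1 α=1: [173, 73, 24]
L3 α=1/4: [563/4, 129/2, 317/4]
L4 α=1/4: [1889/16, 883/8, 1615/16]
rounded: [118, 110, 101]

at x=0,y=0 over L1,L3:
+L1 (α=1/2) → [173/2, 141/2, 45/2]
+L3 (α=1/2) → [349/4, 269/4, 191/4]
rounded: [87, 67, 48]

(1,1) stack=L1,L5; from [0,0,0]:
+L1 (α=2/7) → [498/7, 506/7, 38/7]
+L5 (α=1/2) → [1485/14, 785/7, 103/7]
= [106, 112, 15]


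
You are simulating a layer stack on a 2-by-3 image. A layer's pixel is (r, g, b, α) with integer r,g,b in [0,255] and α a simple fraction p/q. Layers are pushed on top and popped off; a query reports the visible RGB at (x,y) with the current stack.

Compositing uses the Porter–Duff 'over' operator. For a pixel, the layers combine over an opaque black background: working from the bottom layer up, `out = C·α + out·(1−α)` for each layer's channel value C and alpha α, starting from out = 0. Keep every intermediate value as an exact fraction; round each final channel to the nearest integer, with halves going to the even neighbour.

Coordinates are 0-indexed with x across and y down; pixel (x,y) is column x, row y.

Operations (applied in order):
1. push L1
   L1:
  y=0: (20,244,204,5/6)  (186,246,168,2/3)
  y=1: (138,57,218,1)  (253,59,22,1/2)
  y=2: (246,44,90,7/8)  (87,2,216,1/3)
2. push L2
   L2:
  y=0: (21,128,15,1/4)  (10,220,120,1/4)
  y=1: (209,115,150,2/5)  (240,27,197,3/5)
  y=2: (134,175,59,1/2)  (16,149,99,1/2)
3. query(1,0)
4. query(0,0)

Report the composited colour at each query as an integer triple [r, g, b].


(1,0) stack=L1,L2; from [0,0,0]:
+L1 (α=2/3) → [124, 164, 112]
+L2 (α=1/4) → [191/2, 178, 114]
→ [96, 178, 114]

query (0,0) [L1,L2] — begin 0,0,0
L1 α=5/6: [50/3, 610/3, 170]
L2 α=1/4: [71/4, 369/2, 525/4]
rounded: [18, 184, 131]


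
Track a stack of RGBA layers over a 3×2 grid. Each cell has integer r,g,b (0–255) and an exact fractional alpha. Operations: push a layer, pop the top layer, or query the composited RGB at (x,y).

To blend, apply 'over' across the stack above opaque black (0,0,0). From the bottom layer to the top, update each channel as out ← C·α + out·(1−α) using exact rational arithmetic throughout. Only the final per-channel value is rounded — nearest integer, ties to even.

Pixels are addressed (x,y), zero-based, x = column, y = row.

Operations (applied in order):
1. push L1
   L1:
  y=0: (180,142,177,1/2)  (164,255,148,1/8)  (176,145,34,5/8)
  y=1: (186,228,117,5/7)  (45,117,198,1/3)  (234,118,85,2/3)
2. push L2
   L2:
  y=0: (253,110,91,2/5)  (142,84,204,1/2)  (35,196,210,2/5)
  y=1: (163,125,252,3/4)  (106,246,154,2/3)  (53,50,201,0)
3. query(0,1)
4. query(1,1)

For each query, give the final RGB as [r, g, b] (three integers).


at x=0,y=1 over L1,L2:
L1 α=5/7: [930/7, 1140/7, 585/7]
L2 α=3/4: [4353/28, 3765/28, 5877/28]
→ [155, 134, 210]

query (1,1) [L1,L2] — begin 0,0,0
after L1 α=1/3: [15, 39, 66]
after L2 α=2/3: [227/3, 177, 374/3]
= [76, 177, 125]


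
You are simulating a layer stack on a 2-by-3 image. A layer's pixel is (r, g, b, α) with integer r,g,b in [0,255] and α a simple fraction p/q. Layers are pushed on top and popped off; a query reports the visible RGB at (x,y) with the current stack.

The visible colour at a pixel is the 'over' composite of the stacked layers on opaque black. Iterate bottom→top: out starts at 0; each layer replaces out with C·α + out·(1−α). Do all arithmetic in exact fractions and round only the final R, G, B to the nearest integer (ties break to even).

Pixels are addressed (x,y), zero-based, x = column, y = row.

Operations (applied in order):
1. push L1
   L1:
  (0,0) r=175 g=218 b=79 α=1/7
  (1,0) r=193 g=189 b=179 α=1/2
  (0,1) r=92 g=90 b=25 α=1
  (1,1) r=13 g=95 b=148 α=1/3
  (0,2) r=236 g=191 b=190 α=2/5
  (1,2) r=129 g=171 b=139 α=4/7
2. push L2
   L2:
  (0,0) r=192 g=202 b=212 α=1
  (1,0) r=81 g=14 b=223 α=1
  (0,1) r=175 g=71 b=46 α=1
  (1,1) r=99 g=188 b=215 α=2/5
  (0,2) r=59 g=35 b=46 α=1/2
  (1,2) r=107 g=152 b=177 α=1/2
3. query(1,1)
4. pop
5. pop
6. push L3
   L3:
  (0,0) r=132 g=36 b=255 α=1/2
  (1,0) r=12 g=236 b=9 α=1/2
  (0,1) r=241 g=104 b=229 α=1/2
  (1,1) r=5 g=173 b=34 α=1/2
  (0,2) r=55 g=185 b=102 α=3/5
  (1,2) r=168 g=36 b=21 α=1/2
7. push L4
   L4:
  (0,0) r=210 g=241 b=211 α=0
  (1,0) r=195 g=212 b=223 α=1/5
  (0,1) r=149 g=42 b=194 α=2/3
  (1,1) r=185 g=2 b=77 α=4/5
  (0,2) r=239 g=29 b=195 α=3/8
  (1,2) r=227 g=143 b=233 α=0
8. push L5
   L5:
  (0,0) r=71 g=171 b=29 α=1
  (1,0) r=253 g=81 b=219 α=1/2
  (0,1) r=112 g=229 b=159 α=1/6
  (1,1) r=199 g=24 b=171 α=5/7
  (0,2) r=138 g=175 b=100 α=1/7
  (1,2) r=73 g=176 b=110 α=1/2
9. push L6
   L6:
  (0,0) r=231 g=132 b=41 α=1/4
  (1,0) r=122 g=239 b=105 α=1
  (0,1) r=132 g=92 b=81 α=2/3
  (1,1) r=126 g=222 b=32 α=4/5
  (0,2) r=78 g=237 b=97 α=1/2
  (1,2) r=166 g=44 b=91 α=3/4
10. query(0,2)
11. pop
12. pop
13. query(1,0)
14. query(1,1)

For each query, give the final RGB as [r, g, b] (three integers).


(1,1) stack=L1,L2; from [0,0,0]:
after L1 α=1/3: [13/3, 95/3, 148/3]
after L2 α=2/5: [211/5, 471/5, 578/5]
→ [42, 94, 116]

(0,2) stack=L3,L4,L5,L6; from [0,0,0]:
after L3 α=3/5: [33, 111, 306/5]
after L4 α=3/8: [441/4, 321/4, 891/8]
after L5 α=1/7: [1599/14, 1313/14, 439/4]
after L6 α=1/2: [2691/28, 4631/28, 827/8]
rounded: [96, 165, 103]

(1,0) stack=L3,L4; from [0,0,0]:
after L3 α=1/2: [6, 118, 9/2]
after L4 α=1/5: [219/5, 684/5, 241/5]
rounded: [44, 137, 48]

query (1,1) [L3,L4] — begin 0,0,0
L3 α=1/2: [5/2, 173/2, 17]
L4 α=4/5: [297/2, 189/10, 65]
= [148, 19, 65]


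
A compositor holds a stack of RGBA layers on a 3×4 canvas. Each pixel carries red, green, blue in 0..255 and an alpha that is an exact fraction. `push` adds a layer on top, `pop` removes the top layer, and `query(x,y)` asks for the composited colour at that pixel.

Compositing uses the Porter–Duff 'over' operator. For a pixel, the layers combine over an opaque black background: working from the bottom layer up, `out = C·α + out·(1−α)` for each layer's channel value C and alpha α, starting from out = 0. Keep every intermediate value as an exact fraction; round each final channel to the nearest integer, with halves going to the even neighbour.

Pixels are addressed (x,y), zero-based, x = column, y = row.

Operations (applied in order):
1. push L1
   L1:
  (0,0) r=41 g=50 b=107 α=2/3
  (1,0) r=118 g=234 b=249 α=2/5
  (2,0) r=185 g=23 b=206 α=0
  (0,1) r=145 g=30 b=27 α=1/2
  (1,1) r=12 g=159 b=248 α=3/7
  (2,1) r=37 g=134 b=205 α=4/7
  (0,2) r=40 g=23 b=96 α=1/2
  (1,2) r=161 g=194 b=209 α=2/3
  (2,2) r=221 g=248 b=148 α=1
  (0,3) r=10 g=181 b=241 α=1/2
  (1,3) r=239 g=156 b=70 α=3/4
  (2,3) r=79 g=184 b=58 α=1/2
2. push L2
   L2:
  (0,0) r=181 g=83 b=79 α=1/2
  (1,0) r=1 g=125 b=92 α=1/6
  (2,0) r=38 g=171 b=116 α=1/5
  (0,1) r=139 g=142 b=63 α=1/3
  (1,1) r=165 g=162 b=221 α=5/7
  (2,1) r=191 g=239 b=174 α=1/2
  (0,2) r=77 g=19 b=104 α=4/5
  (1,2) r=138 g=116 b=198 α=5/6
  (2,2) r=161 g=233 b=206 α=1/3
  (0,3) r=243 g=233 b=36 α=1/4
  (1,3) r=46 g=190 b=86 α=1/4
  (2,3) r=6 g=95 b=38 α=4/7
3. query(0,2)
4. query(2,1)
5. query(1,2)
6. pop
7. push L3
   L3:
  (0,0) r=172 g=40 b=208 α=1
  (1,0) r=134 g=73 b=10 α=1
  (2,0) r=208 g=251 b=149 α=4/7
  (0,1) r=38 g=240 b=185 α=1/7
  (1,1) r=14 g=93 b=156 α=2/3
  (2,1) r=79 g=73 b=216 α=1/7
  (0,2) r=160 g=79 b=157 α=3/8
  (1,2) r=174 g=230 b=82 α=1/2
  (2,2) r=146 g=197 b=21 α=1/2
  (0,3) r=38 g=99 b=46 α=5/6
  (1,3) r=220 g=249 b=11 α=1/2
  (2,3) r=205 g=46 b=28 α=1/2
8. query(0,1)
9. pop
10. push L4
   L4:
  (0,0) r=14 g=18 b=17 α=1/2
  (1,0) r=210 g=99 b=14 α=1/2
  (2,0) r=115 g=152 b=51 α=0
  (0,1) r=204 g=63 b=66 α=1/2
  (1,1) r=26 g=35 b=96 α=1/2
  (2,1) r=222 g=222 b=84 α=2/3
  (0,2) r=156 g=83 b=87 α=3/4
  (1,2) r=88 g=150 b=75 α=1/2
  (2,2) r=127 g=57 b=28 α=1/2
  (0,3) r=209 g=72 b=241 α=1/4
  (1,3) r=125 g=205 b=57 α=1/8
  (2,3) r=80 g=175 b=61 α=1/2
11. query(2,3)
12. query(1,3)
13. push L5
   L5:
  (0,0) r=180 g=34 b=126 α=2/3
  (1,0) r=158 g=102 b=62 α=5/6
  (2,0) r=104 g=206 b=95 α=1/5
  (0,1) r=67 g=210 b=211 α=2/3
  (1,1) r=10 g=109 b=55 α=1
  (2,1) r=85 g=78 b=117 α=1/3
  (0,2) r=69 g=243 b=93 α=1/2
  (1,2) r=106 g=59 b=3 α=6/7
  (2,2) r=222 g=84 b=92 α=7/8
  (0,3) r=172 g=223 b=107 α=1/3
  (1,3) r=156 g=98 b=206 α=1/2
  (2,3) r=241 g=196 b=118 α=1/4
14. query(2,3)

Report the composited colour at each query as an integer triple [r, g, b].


query (0,2) [L1,L2] — begin 0,0,0
after L1 α=1/2: [20, 23/2, 48]
after L2 α=4/5: [328/5, 35/2, 464/5]
→ [66, 18, 93]

at x=2,y=1 over L1,L2:
after L1 α=4/7: [148/7, 536/7, 820/7]
after L2 α=1/2: [1485/14, 2209/14, 1019/7]
→ [106, 158, 146]

query (1,2) [L1,L2] — begin 0,0,0
+L1 (α=2/3) → [322/3, 388/3, 418/3]
+L2 (α=5/6) → [1196/9, 1064/9, 1694/9]
= [133, 118, 188]

(0,1) stack=L1,L3; from [0,0,0]:
L1 α=1/2: [145/2, 15, 27/2]
L3 α=1/7: [473/7, 330/7, 38]
= [68, 47, 38]

(2,3) stack=L1,L4; from [0,0,0]:
L1 α=1/2: [79/2, 92, 29]
L4 α=1/2: [239/4, 267/2, 45]
rounded: [60, 134, 45]

query (1,3) [L1,L4] — begin 0,0,0
L1 α=3/4: [717/4, 117, 105/2]
L4 α=1/8: [5519/32, 128, 849/16]
= [172, 128, 53]

at x=2,y=3 over L1,L4,L5:
+L1 (α=1/2) → [79/2, 92, 29]
+L4 (α=1/2) → [239/4, 267/2, 45]
+L5 (α=1/4) → [1681/16, 1193/8, 253/4]
= [105, 149, 63]


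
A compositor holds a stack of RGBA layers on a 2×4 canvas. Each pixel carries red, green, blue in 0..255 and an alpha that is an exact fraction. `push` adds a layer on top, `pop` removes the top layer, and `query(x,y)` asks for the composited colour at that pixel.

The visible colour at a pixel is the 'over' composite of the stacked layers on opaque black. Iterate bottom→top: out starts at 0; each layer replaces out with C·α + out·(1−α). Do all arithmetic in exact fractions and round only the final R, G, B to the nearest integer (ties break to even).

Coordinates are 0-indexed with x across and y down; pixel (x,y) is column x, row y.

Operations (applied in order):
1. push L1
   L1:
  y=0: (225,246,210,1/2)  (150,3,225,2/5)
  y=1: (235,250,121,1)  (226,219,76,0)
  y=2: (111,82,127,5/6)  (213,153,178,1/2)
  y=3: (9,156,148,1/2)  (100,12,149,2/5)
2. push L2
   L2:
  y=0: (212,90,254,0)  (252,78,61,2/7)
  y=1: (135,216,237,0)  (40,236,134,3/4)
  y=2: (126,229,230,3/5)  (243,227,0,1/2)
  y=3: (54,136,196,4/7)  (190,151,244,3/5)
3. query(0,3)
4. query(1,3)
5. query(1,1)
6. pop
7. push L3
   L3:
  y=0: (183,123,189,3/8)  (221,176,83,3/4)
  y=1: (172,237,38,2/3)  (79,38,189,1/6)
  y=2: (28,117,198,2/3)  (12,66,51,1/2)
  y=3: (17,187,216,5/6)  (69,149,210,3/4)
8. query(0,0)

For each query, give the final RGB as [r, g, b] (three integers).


(0,3) stack=L1,L2; from [0,0,0]:
L1 α=1/2: [9/2, 78, 74]
L2 α=4/7: [459/14, 778/7, 1006/7]
= [33, 111, 144]

(1,3) stack=L1,L2; from [0,0,0]:
+L1 (α=2/5) → [40, 24/5, 298/5]
+L2 (α=3/5) → [130, 2313/25, 4256/25]
→ [130, 93, 170]

(1,1) stack=L1,L2; from [0,0,0]:
+L1 (α=0) → [0, 0, 0]
+L2 (α=3/4) → [30, 177, 201/2]
rounded: [30, 177, 100]

(0,0) stack=L1,L3; from [0,0,0]:
L1 α=1/2: [225/2, 123, 105]
L3 α=3/8: [2223/16, 123, 273/2]
= [139, 123, 136]


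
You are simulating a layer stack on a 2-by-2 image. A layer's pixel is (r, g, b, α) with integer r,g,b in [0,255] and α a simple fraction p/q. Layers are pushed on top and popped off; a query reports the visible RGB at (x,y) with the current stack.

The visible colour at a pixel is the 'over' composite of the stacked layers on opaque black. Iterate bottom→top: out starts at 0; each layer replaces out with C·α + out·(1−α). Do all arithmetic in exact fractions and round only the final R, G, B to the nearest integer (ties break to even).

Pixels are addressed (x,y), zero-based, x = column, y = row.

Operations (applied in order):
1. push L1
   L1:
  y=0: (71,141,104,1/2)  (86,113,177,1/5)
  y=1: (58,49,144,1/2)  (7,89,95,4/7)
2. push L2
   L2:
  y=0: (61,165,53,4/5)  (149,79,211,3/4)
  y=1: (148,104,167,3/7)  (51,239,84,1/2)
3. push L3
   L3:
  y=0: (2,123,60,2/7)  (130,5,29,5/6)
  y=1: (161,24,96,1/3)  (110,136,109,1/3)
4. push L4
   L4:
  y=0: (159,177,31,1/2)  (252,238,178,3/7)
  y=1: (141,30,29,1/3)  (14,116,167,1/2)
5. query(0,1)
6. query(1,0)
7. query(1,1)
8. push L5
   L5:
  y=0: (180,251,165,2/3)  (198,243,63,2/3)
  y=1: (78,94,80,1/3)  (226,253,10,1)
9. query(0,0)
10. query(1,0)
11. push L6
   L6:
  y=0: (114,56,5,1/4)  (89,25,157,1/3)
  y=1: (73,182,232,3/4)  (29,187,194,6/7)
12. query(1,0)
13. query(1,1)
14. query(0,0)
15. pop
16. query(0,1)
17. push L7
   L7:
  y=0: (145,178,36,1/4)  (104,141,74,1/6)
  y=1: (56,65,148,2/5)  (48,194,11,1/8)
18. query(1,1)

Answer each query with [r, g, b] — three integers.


query (0,1) [L1,L2,L3,L4] — begin 0,0,0
+L1 (α=1/2) → [29, 49/2, 72]
+L2 (α=3/7) → [80, 410/7, 789/7]
+L3 (α=1/3) → [107, 988/21, 750/7]
+L4 (α=1/3) → [355/3, 2606/63, 1703/21]
= [118, 41, 81]

(1,0) stack=L1,L2,L3,L4; from [0,0,0]:
L1 α=1/5: [86/5, 113/5, 177/5]
L2 α=3/4: [2321/20, 649/10, 1671/10]
L3 α=5/6: [5107/40, 899/60, 3121/60]
L4 α=3/7: [12667/70, 11609/105, 11131/105]
→ [181, 111, 106]

query (1,1) [L1,L2,L3,L4] — begin 0,0,0
after L1 α=4/7: [4, 356/7, 380/7]
after L2 α=1/2: [55/2, 2029/14, 484/7]
after L3 α=1/3: [55, 2981/21, 577/7]
after L4 α=1/2: [69/2, 5417/42, 873/7]
→ [34, 129, 125]

(0,0) stack=L1,L2,L3,L4,L5; from [0,0,0]:
L1 α=1/2: [71/2, 141/2, 52]
L2 α=4/5: [559/10, 1461/10, 264/5]
L3 α=2/7: [81/2, 279/2, 384/7]
L4 α=1/2: [399/4, 633/4, 601/14]
L5 α=2/3: [613/4, 2641/12, 5221/42]
rounded: [153, 220, 124]

query (1,0) [L1,L2,L3,L4,L5] — begin 0,0,0
L1 α=1/5: [86/5, 113/5, 177/5]
L2 α=3/4: [2321/20, 649/10, 1671/10]
L3 α=5/6: [5107/40, 899/60, 3121/60]
L4 α=3/7: [12667/70, 11609/105, 11131/105]
L5 α=2/3: [40387/210, 62639/315, 24361/315]
= [192, 199, 77]

query (1,0) [L1,L2,L3,L4,L5,L6] — begin 0,0,0
after L1 α=1/5: [86/5, 113/5, 177/5]
after L2 α=3/4: [2321/20, 649/10, 1671/10]
after L3 α=5/6: [5107/40, 899/60, 3121/60]
after L4 α=3/7: [12667/70, 11609/105, 11131/105]
after L5 α=2/3: [40387/210, 62639/315, 24361/315]
after L6 α=1/3: [49732/315, 133153/945, 98177/945]
= [158, 141, 104]

query (1,1) [L1,L2,L3,L4,L5,L6] — begin 0,0,0
after L1 α=4/7: [4, 356/7, 380/7]
after L2 α=1/2: [55/2, 2029/14, 484/7]
after L3 α=1/3: [55, 2981/21, 577/7]
after L4 α=1/2: [69/2, 5417/42, 873/7]
after L5 α=1: [226, 253, 10]
after L6 α=6/7: [400/7, 1375/7, 1174/7]
→ [57, 196, 168]

at x=0,y=0 over L1,L2,L3,L4,L5,L6:
after L1 α=1/2: [71/2, 141/2, 52]
after L2 α=4/5: [559/10, 1461/10, 264/5]
after L3 α=2/7: [81/2, 279/2, 384/7]
after L4 α=1/2: [399/4, 633/4, 601/14]
after L5 α=2/3: [613/4, 2641/12, 5221/42]
after L6 α=1/4: [2295/16, 2865/16, 5291/56]
rounded: [143, 179, 94]

query (0,1) [L1,L2,L3,L4,L5] — begin 0,0,0
L1 α=1/2: [29, 49/2, 72]
L2 α=3/7: [80, 410/7, 789/7]
L3 α=1/3: [107, 988/21, 750/7]
L4 α=1/3: [355/3, 2606/63, 1703/21]
L5 α=1/3: [944/9, 11134/189, 5086/63]
= [105, 59, 81]

at x=1,y=1 over L1,L2,L3,L4,L5,L7:
after L1 α=4/7: [4, 356/7, 380/7]
after L2 α=1/2: [55/2, 2029/14, 484/7]
after L3 α=1/3: [55, 2981/21, 577/7]
after L4 α=1/2: [69/2, 5417/42, 873/7]
after L5 α=1: [226, 253, 10]
after L7 α=1/8: [815/4, 1965/8, 81/8]
rounded: [204, 246, 10]


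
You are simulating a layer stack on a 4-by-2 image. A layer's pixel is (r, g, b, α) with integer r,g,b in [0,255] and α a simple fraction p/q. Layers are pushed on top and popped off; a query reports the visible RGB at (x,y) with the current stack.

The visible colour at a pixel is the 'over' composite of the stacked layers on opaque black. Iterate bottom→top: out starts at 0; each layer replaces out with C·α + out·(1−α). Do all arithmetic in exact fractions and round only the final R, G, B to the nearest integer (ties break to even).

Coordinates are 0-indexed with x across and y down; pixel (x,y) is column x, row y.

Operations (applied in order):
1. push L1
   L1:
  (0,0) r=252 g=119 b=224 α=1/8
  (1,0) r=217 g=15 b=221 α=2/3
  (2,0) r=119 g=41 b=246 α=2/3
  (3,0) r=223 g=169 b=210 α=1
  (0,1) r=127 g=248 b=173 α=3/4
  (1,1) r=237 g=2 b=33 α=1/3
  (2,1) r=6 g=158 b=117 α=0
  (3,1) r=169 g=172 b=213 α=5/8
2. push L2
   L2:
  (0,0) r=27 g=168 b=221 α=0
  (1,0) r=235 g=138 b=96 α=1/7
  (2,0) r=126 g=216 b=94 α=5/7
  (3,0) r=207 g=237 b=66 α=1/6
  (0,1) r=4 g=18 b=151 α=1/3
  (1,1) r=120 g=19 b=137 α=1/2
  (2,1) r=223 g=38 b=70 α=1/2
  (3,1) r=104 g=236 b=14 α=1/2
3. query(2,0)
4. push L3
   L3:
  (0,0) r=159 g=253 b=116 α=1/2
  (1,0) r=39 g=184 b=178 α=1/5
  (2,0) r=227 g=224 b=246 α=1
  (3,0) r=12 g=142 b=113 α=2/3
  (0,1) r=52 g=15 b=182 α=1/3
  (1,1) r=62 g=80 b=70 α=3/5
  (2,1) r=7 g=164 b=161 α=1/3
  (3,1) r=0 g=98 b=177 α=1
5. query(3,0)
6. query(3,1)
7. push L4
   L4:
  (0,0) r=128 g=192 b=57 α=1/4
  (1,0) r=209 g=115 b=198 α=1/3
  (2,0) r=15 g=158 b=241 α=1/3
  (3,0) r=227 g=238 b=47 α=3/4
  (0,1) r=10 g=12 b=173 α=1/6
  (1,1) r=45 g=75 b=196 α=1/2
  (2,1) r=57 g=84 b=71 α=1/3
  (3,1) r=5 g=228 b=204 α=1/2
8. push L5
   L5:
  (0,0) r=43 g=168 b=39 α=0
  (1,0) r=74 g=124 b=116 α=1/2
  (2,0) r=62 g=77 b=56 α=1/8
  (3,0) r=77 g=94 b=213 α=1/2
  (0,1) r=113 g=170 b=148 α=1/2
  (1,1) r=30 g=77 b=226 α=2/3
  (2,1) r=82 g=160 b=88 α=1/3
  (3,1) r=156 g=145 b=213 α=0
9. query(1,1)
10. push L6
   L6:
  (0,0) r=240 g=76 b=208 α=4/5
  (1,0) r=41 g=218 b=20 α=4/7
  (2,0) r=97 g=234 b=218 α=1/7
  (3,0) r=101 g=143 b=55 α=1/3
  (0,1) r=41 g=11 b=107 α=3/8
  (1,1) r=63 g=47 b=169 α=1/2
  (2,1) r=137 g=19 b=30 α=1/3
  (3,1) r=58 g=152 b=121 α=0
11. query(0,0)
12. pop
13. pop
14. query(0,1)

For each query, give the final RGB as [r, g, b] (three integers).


at x=2,y=0 over L1,L2:
after L1 α=2/3: [238/3, 82/3, 164]
after L2 α=5/7: [338/3, 3404/21, 114]
→ [113, 162, 114]

at x=3,y=0 over L1,L2,L3:
+L1 (α=1) → [223, 169, 210]
+L2 (α=1/6) → [661/3, 541/3, 186]
+L3 (α=2/3) → [733/9, 1393/9, 412/3]
→ [81, 155, 137]

at x=3,y=1 over L1,L2,L3:
L1 α=5/8: [845/8, 215/2, 1065/8]
L2 α=1/2: [1677/16, 687/4, 1177/16]
L3 α=1: [0, 98, 177]
= [0, 98, 177]

query (1,1) [L1,L2,L3,L4,L5] — begin 0,0,0
after L1 α=1/3: [79, 2/3, 11]
after L2 α=1/2: [199/2, 59/6, 74]
after L3 α=3/5: [77, 779/15, 358/5]
after L4 α=1/2: [61, 952/15, 669/5]
after L5 α=2/3: [121/3, 3262/45, 2929/15]
→ [40, 72, 195]

at x=0,y=0 over L1,L2,L3,L4,L5,L6:
L1 α=1/8: [63/2, 119/8, 28]
L2 α=0: [63/2, 119/8, 28]
L3 α=1/2: [381/4, 2143/16, 72]
L4 α=1/4: [1655/16, 9501/64, 273/4]
L5 α=0: [1655/16, 9501/64, 273/4]
L6 α=4/5: [3403/16, 28957/320, 3601/20]
→ [213, 90, 180]

at x=0,y=1 over L1,L2,L3,L4:
+L1 (α=3/4) → [381/4, 186, 519/4]
+L2 (α=1/3) → [389/6, 130, 821/6]
+L3 (α=1/3) → [545/9, 275/3, 1367/9]
+L4 (α=1/6) → [2815/54, 1411/18, 4196/27]
rounded: [52, 78, 155]


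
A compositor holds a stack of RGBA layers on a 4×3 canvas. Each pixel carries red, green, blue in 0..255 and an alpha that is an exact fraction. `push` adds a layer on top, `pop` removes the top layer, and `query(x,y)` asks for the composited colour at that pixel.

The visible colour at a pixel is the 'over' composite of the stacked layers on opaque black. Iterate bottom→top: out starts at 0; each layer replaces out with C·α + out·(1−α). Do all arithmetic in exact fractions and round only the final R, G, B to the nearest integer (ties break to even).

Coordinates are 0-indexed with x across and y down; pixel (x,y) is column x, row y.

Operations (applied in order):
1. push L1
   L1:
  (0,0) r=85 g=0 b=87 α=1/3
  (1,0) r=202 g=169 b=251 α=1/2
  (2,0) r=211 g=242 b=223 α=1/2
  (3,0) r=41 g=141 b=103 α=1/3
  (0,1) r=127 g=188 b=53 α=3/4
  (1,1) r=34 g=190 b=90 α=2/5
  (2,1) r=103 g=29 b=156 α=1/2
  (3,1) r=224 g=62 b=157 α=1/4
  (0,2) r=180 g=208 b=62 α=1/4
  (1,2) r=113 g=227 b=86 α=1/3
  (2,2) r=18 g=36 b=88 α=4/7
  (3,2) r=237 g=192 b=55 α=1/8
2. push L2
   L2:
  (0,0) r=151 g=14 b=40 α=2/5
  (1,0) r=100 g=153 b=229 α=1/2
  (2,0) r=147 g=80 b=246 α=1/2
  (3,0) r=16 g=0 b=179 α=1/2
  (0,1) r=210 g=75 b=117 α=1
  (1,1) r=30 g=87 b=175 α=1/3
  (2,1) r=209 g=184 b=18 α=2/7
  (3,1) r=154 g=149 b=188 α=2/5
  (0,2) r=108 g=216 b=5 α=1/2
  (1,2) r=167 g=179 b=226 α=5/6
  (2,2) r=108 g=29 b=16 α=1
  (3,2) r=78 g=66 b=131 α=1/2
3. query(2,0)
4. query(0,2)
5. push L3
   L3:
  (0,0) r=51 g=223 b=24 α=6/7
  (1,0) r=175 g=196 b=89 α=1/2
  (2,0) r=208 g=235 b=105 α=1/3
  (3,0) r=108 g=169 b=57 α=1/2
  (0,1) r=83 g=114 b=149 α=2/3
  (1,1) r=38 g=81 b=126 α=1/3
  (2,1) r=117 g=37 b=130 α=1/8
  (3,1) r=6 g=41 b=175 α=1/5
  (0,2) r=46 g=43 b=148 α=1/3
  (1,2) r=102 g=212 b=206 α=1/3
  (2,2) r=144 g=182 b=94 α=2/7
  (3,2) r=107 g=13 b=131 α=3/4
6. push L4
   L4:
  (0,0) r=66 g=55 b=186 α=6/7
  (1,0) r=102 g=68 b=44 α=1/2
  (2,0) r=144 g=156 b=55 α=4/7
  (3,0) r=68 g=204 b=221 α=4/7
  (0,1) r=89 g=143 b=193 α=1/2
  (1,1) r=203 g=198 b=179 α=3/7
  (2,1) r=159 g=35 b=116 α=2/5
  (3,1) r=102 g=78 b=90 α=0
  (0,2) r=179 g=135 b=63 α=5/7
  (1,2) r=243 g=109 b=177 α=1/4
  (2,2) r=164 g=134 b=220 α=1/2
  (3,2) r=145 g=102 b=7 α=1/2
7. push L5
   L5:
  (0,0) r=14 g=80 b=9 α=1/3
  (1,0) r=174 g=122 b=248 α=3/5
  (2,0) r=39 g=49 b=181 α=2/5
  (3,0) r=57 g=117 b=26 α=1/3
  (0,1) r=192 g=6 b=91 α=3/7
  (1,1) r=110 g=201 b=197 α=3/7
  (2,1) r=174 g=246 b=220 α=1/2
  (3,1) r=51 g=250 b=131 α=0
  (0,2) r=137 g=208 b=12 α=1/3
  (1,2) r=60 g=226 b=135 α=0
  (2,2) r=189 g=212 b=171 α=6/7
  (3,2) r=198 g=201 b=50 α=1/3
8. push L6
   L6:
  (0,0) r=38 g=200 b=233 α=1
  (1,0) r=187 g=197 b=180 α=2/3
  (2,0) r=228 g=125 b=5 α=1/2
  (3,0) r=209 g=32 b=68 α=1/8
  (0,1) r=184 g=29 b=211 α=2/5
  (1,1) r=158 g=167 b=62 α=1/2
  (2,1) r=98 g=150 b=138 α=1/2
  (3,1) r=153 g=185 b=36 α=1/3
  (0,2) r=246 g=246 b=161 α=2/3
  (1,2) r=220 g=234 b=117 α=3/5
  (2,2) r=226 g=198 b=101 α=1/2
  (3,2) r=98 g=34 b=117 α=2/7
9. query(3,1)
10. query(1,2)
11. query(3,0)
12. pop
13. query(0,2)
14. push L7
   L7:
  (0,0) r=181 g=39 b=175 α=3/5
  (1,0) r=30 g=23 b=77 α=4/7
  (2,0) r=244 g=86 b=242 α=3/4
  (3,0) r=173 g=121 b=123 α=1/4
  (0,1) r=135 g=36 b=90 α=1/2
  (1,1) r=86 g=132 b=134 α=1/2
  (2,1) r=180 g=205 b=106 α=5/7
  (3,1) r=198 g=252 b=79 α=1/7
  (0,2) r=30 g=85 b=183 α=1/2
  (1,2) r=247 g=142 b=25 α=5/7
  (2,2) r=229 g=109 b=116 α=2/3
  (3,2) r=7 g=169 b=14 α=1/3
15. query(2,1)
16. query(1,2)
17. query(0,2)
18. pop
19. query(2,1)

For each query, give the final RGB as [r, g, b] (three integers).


(2,0) stack=L1,L2; from [0,0,0]:
+L1 (α=1/2) → [211/2, 121, 223/2]
+L2 (α=1/2) → [505/4, 201/2, 715/4]
= [126, 100, 179]

at x=0,y=2 over L1,L2:
+L1 (α=1/4) → [45, 52, 31/2]
+L2 (α=1/2) → [153/2, 134, 41/4]
rounded: [76, 134, 10]

(3,1) stack=L1,L2,L3,L4,L5,L6; from [0,0,0]:
+L1 (α=1/4) → [56, 31/2, 157/4]
+L2 (α=2/5) → [476/5, 689/10, 395/4]
+L3 (α=1/5) → [1934/25, 1583/25, 114]
+L4 (α=0) → [1934/25, 1583/25, 114]
+L5 (α=0) → [1934/25, 1583/25, 114]
+L6 (α=1/3) → [7693/75, 2597/25, 88]
rounded: [103, 104, 88]

at x=1,y=2 over L1,L2,L3,L4,L5,L6:
+L1 (α=1/3) → [113/3, 227/3, 86/3]
+L2 (α=5/6) → [1309/9, 1456/9, 1738/9]
+L3 (α=1/3) → [3536/27, 4820/27, 5330/27]
+L4 (α=1/4) → [5723/36, 5801/36, 6923/36]
+L5 (α=0) → [5723/36, 5801/36, 6923/36]
+L6 (α=3/5) → [17603/90, 18437/90, 13241/90]
rounded: [196, 205, 147]

(3,0) stack=L1,L2,L3,L4,L5,L6; from [0,0,0]:
L1 α=1/3: [41/3, 47, 103/3]
L2 α=1/2: [89/6, 47/2, 320/3]
L3 α=1/2: [737/12, 385/4, 491/6]
L4 α=4/7: [1825/28, 4419/28, 2259/14]
L5 α=1/3: [2623/42, 2019/14, 2441/21]
L6 α=1/8: [3877/48, 2083/16, 2645/24]
rounded: [81, 130, 110]

(0,2) stack=L1,L2,L3,L4,L5; from [0,0,0]:
+L1 (α=1/4) → [45, 52, 31/2]
+L2 (α=1/2) → [153/2, 134, 41/4]
+L3 (α=1/3) → [199/3, 311/3, 337/6]
+L4 (α=5/7) → [3083/21, 2647/21, 1282/21]
+L5 (α=1/3) → [9043/63, 9662/63, 2816/63]
= [144, 153, 45]

query (2,1) [L1,L2,L3,L4,L5,L7] — begin 0,0,0
L1 α=1/2: [103/2, 29/2, 78]
L2 α=2/7: [193/2, 881/14, 426/7]
L3 α=1/8: [1585/16, 955/16, 139/2]
L4 α=2/5: [9843/80, 797/16, 881/10]
L5 α=1/2: [23763/160, 4733/32, 3081/20]
L7 α=5/7: [95763/560, 3019/16, 8381/70]
= [171, 189, 120]

at x=1,y=2 over L1,L2,L3,L4,L5,L7:
+L1 (α=1/3) → [113/3, 227/3, 86/3]
+L2 (α=5/6) → [1309/9, 1456/9, 1738/9]
+L3 (α=1/3) → [3536/27, 4820/27, 5330/27]
+L4 (α=1/4) → [5723/36, 5801/36, 6923/36]
+L5 (α=0) → [5723/36, 5801/36, 6923/36]
+L7 (α=5/7) → [27953/126, 18581/126, 9173/126]
= [222, 147, 73]

(0,2) stack=L1,L2,L3,L4,L5,L7; from [0,0,0]:
+L1 (α=1/4) → [45, 52, 31/2]
+L2 (α=1/2) → [153/2, 134, 41/4]
+L3 (α=1/3) → [199/3, 311/3, 337/6]
+L4 (α=5/7) → [3083/21, 2647/21, 1282/21]
+L5 (α=1/3) → [9043/63, 9662/63, 2816/63]
+L7 (α=1/2) → [10933/126, 15017/126, 14345/126]
= [87, 119, 114]

(2,1) stack=L1,L2,L3,L4,L5; from [0,0,0]:
after L1 α=1/2: [103/2, 29/2, 78]
after L2 α=2/7: [193/2, 881/14, 426/7]
after L3 α=1/8: [1585/16, 955/16, 139/2]
after L4 α=2/5: [9843/80, 797/16, 881/10]
after L5 α=1/2: [23763/160, 4733/32, 3081/20]
= [149, 148, 154]


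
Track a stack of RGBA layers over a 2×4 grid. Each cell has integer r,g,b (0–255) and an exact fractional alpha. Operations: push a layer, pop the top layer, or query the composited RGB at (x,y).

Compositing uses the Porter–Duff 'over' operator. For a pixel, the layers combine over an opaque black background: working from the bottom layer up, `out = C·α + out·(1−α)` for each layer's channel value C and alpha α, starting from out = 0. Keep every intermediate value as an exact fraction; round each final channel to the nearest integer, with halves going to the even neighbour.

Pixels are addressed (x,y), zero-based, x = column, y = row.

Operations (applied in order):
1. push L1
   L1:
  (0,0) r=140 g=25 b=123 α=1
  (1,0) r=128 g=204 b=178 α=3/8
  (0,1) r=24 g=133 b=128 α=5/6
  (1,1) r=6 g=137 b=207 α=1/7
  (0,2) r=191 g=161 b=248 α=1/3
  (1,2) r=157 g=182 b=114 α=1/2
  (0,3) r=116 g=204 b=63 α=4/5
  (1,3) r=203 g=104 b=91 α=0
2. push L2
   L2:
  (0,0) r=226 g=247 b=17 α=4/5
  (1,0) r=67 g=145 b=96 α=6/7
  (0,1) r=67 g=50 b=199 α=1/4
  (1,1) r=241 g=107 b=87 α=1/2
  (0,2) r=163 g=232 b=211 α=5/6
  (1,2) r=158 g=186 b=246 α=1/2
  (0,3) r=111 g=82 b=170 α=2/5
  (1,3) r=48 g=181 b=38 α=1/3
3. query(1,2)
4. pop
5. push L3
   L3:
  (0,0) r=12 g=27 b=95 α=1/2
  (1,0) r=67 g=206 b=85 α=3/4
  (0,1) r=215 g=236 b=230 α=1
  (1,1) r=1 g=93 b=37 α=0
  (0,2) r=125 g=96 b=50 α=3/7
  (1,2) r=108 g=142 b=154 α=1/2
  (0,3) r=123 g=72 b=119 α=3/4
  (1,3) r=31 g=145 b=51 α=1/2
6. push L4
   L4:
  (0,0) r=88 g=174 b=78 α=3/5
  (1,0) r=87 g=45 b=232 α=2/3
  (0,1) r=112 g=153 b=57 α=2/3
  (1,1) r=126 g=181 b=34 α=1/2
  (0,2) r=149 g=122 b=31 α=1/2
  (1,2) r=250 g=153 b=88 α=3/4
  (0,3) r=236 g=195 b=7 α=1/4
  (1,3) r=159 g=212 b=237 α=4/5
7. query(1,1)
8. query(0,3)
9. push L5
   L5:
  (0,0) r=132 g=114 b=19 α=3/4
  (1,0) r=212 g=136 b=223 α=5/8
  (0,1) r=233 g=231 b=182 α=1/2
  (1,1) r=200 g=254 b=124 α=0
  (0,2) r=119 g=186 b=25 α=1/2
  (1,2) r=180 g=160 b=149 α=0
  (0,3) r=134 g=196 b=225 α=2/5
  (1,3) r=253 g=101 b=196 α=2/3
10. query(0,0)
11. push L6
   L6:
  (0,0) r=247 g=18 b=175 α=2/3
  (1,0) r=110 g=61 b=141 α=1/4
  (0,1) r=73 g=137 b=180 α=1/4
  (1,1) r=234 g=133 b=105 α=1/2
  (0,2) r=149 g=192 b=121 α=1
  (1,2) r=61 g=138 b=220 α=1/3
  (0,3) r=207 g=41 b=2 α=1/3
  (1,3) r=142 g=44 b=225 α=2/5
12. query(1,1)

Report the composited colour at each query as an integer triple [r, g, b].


query (1,2) [L1,L2] — begin 0,0,0
+L1 (α=1/2) → [157/2, 91, 57]
+L2 (α=1/2) → [473/4, 277/2, 303/2]
→ [118, 138, 152]

query (1,1) [L1,L3,L4] — begin 0,0,0
after L1 α=1/7: [6/7, 137/7, 207/7]
after L3 α=0: [6/7, 137/7, 207/7]
after L4 α=1/2: [444/7, 702/7, 445/14]
= [63, 100, 32]

query (0,3) [L1,L3,L4] — begin 0,0,0
after L1 α=4/5: [464/5, 816/5, 252/5]
after L3 α=3/4: [2309/20, 474/5, 2037/20]
after L4 α=1/4: [11647/80, 2397/20, 6251/80]
= [146, 120, 78]

query (0,0) [L1,L3,L4,L5] — begin 0,0,0
L1 α=1: [140, 25, 123]
L3 α=1/2: [76, 26, 109]
L4 α=3/5: [416/5, 574/5, 452/5]
L5 α=3/4: [599/5, 571/5, 737/20]
rounded: [120, 114, 37]

(1,1) stack=L1,L3,L4,L5,L6; from [0,0,0]:
L1 α=1/7: [6/7, 137/7, 207/7]
L3 α=0: [6/7, 137/7, 207/7]
L4 α=1/2: [444/7, 702/7, 445/14]
L5 α=0: [444/7, 702/7, 445/14]
L6 α=1/2: [1041/7, 1633/14, 1915/28]
rounded: [149, 117, 68]


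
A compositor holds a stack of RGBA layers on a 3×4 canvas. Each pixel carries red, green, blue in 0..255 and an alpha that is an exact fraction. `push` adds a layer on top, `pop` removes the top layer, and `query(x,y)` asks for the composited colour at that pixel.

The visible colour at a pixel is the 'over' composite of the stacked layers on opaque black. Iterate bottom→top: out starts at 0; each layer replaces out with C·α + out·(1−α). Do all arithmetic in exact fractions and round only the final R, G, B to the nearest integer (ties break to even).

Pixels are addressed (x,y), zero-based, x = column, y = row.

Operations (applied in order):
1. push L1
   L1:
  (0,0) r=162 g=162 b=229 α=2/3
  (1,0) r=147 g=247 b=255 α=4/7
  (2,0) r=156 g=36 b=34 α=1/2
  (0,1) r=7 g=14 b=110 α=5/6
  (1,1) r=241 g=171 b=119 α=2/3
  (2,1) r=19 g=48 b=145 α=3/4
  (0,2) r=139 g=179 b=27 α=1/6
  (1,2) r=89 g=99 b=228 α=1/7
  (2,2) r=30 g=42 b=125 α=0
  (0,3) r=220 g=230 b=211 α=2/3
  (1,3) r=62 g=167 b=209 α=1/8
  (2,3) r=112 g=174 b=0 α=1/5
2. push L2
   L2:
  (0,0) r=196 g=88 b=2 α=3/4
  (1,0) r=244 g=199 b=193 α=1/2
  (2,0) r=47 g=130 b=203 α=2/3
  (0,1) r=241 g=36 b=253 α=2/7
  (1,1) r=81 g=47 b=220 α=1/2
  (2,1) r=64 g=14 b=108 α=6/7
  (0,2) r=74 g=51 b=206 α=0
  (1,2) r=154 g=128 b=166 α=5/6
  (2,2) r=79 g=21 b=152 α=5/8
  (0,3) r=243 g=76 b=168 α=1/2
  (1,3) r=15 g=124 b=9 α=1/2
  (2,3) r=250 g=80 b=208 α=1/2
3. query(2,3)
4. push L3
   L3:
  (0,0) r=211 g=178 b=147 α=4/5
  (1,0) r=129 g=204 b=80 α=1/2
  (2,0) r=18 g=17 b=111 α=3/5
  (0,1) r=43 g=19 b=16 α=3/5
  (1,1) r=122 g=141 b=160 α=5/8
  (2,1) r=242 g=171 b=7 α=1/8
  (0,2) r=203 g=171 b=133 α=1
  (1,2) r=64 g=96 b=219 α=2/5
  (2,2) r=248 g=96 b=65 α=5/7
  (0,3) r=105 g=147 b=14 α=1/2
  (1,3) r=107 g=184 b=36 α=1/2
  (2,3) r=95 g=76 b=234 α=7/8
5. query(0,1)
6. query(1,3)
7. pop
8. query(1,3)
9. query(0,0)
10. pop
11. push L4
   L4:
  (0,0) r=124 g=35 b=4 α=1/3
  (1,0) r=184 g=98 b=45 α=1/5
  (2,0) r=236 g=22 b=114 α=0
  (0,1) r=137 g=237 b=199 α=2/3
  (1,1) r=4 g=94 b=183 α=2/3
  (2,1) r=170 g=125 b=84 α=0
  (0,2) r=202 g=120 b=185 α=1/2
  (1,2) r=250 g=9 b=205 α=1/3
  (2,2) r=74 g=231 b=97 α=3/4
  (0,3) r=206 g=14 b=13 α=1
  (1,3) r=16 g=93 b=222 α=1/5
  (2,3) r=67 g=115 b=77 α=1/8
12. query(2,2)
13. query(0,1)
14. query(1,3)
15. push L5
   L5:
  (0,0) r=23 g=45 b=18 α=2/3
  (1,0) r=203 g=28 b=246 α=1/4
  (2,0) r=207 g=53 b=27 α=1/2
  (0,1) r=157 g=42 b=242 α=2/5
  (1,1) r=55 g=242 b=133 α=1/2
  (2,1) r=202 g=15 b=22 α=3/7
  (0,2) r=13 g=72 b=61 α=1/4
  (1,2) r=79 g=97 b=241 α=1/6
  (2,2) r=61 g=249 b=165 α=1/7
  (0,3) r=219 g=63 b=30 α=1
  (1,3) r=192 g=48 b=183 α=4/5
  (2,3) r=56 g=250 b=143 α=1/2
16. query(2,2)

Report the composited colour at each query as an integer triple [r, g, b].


(2,3) stack=L1,L2; from [0,0,0]:
after L1 α=1/5: [112/5, 174/5, 0]
after L2 α=1/2: [681/5, 287/5, 104]
= [136, 57, 104]

at x=0,y=1 over L1,L2,L3:
+L1 (α=5/6) → [35/6, 35/3, 275/3]
+L2 (α=2/7) → [3067/42, 391/21, 2893/21]
+L3 (α=3/5) → [5776/105, 1979/105, 6794/105]
→ [55, 19, 65]

at x=1,y=3 over L1,L2,L3:
after L1 α=1/8: [31/4, 167/8, 209/8]
after L2 α=1/2: [91/8, 1159/16, 281/16]
after L3 α=1/2: [947/16, 4103/32, 857/32]
rounded: [59, 128, 27]

at x=1,y=3 over L1,L2:
after L1 α=1/8: [31/4, 167/8, 209/8]
after L2 α=1/2: [91/8, 1159/16, 281/16]
→ [11, 72, 18]

at x=0,y=0 over L1,L2:
+L1 (α=2/3) → [108, 108, 458/3]
+L2 (α=3/4) → [174, 93, 119/3]
= [174, 93, 40]

query (2,2) [L1,L4] — begin 0,0,0
L1 α=0: [0, 0, 0]
L4 α=3/4: [111/2, 693/4, 291/4]
= [56, 173, 73]

(0,1) stack=L1,L4; from [0,0,0]:
+L1 (α=5/6) → [35/6, 35/3, 275/3]
+L4 (α=2/3) → [1679/18, 1457/9, 1469/9]
→ [93, 162, 163]

query (1,3) [L1,L4] — begin 0,0,0
+L1 (α=1/8) → [31/4, 167/8, 209/8]
+L4 (α=1/5) → [47/5, 353/10, 653/10]
rounded: [9, 35, 65]

(2,2) stack=L1,L4,L5; from [0,0,0]:
L1 α=0: [0, 0, 0]
L4 α=3/4: [111/2, 693/4, 291/4]
L5 α=1/7: [394/7, 2577/14, 1203/14]
rounded: [56, 184, 86]


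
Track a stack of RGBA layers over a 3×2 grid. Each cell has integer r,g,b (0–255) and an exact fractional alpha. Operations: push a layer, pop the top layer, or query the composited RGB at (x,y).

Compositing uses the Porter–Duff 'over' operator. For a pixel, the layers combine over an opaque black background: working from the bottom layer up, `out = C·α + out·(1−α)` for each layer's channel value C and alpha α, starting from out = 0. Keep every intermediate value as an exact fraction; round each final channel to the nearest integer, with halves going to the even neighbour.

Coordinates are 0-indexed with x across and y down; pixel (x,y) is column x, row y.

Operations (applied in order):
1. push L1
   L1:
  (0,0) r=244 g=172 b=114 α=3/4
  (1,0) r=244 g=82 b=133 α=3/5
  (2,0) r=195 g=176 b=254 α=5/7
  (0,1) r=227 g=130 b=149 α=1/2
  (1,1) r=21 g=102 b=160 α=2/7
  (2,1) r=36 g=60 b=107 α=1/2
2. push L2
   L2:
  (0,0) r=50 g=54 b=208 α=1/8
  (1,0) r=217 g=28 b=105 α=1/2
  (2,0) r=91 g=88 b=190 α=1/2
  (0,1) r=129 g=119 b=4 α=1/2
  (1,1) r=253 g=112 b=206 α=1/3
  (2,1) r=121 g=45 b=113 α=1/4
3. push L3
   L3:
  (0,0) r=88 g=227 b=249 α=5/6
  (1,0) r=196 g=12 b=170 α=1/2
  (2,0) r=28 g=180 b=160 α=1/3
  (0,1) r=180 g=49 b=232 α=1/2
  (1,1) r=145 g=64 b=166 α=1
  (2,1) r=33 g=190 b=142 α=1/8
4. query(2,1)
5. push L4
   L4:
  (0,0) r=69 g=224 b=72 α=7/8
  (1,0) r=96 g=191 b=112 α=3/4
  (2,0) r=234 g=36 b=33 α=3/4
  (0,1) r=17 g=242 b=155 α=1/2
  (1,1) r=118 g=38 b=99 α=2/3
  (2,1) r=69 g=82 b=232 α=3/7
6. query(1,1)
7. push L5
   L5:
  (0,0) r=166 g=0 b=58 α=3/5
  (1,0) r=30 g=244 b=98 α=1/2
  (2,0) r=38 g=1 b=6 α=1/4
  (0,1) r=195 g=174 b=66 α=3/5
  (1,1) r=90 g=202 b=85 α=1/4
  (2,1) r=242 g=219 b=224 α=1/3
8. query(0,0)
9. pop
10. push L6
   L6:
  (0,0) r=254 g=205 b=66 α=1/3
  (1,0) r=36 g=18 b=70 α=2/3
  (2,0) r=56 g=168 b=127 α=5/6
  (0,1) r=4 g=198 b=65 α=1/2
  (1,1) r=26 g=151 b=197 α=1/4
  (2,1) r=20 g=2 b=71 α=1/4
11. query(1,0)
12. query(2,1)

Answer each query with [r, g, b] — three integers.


at x=2,y=1 over L1,L2,L3:
L1 α=1/2: [18, 30, 107/2]
L2 α=1/4: [175/4, 135/4, 547/8]
L3 α=1/8: [1357/32, 1705/32, 4965/64]
= [42, 53, 78]

query (1,1) [L1,L2,L3,L4] — begin 0,0,0
+L1 (α=2/7) → [6, 204/7, 320/7]
+L2 (α=1/3) → [265/3, 1192/21, 694/7]
+L3 (α=1) → [145, 64, 166]
+L4 (α=2/3) → [127, 140/3, 364/3]
= [127, 47, 121]

(0,0) stack=L1,L2,L3,L4,L5; from [0,0,0]:
L1 α=3/4: [183, 129, 171/2]
L2 α=1/8: [1331/8, 957/8, 1613/16]
L3 α=5/6: [1617/16, 10037/48, 21533/96]
L4 α=7/8: [9345/128, 85301/384, 69917/768]
L5 α=3/5: [41217/320, 85301/960, 136733/1920]
= [129, 89, 71]

query (1,0) [L1,L2,L3,L4,L6] — begin 0,0,0
+L1 (α=3/5) → [732/5, 246/5, 399/5]
+L2 (α=1/2) → [1817/10, 193/5, 462/5]
+L3 (α=1/2) → [3777/20, 253/10, 656/5]
+L4 (α=3/4) → [9537/80, 5983/40, 584/5]
+L6 (α=2/3) → [5099/80, 7423/120, 428/5]
= [64, 62, 86]

(2,1) stack=L1,L2,L3,L4,L6; from [0,0,0]:
L1 α=1/2: [18, 30, 107/2]
L2 α=1/4: [175/4, 135/4, 547/8]
L3 α=1/8: [1357/32, 1705/32, 4965/64]
L4 α=3/7: [3013/56, 3673/56, 16101/112]
L6 α=1/4: [10159/224, 11131/224, 56255/448]
rounded: [45, 50, 126]


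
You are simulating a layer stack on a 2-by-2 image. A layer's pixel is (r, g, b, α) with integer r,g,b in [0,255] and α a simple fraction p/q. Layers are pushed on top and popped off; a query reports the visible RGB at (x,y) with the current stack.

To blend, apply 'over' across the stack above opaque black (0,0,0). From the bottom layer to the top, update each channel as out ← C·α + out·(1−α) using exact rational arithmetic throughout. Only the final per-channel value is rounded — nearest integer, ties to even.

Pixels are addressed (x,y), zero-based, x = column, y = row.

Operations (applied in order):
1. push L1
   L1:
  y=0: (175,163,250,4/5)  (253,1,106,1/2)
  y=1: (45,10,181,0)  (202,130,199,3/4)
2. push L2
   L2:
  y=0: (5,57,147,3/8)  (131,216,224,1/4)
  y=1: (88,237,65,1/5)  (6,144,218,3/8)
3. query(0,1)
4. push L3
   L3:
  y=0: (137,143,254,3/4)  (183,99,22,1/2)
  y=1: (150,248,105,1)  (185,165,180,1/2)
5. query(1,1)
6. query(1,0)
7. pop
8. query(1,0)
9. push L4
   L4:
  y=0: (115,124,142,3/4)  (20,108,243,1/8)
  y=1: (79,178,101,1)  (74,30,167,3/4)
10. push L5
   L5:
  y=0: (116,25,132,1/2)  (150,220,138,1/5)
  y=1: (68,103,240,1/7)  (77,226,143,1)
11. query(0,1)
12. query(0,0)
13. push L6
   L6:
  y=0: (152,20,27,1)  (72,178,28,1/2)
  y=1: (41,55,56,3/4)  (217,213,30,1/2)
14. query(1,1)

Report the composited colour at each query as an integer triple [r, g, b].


query (0,1) [L1,L2] — begin 0,0,0
+L1 (α=0) → [0, 0, 0]
+L2 (α=1/5) → [88/5, 237/5, 13]
= [18, 47, 13]

at x=1,y=1 over L1,L2,L3:
L1 α=3/4: [303/2, 195/2, 597/4]
L2 α=3/8: [1551/16, 1839/16, 5601/32]
L3 α=1/2: [4511/32, 4479/32, 11361/64]
→ [141, 140, 178]

query (1,0) [L1,L2,L3] — begin 0,0,0
+L1 (α=1/2) → [253/2, 1/2, 53]
+L2 (α=1/4) → [1021/8, 435/8, 383/4]
+L3 (α=1/2) → [2485/16, 1227/16, 471/8]
= [155, 77, 59]

query (1,0) [L1,L2] — begin 0,0,0
after L1 α=1/2: [253/2, 1/2, 53]
after L2 α=1/4: [1021/8, 435/8, 383/4]
→ [128, 54, 96]

(0,1) stack=L1,L2,L4,L5; from [0,0,0]:
+L1 (α=0) → [0, 0, 0]
+L2 (α=1/5) → [88/5, 237/5, 13]
+L4 (α=1) → [79, 178, 101]
+L5 (α=1/7) → [542/7, 1171/7, 846/7]
→ [77, 167, 121]

query (0,0) [L1,L2,L4,L5] — begin 0,0,0
+L1 (α=4/5) → [140, 652/5, 200]
+L2 (α=3/8) → [715/8, 823/8, 1441/8]
+L4 (α=3/4) → [3475/32, 3799/32, 4849/32]
+L5 (α=1/2) → [7187/64, 4599/64, 9073/64]
= [112, 72, 142]

at x=1,y=1 over L1,L2,L4,L5,L6:
L1 α=3/4: [303/2, 195/2, 597/4]
L2 α=3/8: [1551/16, 1839/16, 5601/32]
L4 α=3/4: [5103/64, 3279/64, 21633/128]
L5 α=1: [77, 226, 143]
L6 α=1/2: [147, 439/2, 173/2]
→ [147, 220, 86]
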